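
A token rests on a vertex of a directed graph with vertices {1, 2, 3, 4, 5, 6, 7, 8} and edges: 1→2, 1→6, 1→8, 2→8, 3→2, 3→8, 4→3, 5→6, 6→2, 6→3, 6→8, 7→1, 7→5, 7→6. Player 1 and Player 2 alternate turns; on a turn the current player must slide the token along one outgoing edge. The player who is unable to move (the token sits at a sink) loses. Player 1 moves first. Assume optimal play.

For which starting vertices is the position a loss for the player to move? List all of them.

4, 5, 8

Positions with no move are L. A position that does have a move is losing for the player to move precisely when every available move leads to a winning position for the opponent. Fill in the labels:
Every edge goes from a vertex to one that appears earlier in the order 8, 2, 3, 6, 1, 5, 4, 7, so processing vertices in that order labels each vertex after all of its successors.
8: no outgoing edge → L
2: →8(L), so W
3: →8(L), so W
6: →8(L), so W
1: →8(L), so W
5: →6(W) only, which is W, so L
4: →3(W) only, which is W, so L
7: →5(L), so W
The losing starting vertices are exactly the entries labelled L in this table (3 of them).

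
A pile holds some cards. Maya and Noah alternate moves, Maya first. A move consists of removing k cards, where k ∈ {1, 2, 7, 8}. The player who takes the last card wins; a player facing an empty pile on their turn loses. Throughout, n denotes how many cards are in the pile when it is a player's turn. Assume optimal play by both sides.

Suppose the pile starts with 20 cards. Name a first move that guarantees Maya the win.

Remove 2, leaving 18.

Work bottom-up. With no move the player to move loses. Otherwise the position is W if at least one move leads to an L position for the opponent, and L if every move leads to a W.
n=0: no move → L
n=1: can move to 0, which is L ⇒ W
n=2: can move to 0, which is L ⇒ W
n=3: moves to 2(W), 1(W); every one is W ⇒ L
n=4: can move to 3, which is L ⇒ W
n=5: can move to 3, which is L ⇒ W
n=6: moves to 5(W), 4(W); every one is W ⇒ L
n=7: can move to 6, which is L ⇒ W
n=8: can move to 6, which is L ⇒ W
n=9: moves to 8(W), 7(W), 2(W), 1(W); every one is W ⇒ L
n=10: can move to 9, which is L ⇒ W
n=11: can move to 9, which is L ⇒ W
n=12: moves to 11(W), 10(W), 5(W), 4(W); every one is W ⇒ L
n=13: can move to 12, which is L ⇒ W
n=14: can move to 12, which is L ⇒ W
n=15: moves to 14(W), 13(W), 8(W), 7(W); every one is W ⇒ L
n=16: can move to 15, which is L ⇒ W
n=17: can move to 15, which is L ⇒ W
n=18: moves to 17(W), 16(W), 11(W), 10(W); every one is W ⇒ L
n=19: can move to 18, which is L ⇒ W
n=20: can move to 18, which is L ⇒ W
From 20, the L positions reachable in one move are: 18, 12. Any move reaching one of these is winning.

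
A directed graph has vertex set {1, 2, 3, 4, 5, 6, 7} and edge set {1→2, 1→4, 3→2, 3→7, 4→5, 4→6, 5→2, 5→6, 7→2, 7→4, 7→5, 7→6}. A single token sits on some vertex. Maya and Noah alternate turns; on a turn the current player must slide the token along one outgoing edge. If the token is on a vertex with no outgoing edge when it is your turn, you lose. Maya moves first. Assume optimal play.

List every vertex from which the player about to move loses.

Classify positions by backward induction: terminal positions (no move available) are L. From any other position, the mover wins iff some move reaches an L.
Every edge goes from a vertex to one that appears earlier in the order 2, 6, 5, 4, 7, 3, 1, so processing vertices in that order labels each vertex after all of its successors.
2: no outgoing edge → L
6: no outgoing edge → L
5: W (go to 6, an L position)
4: W (go to 6, an L position)
7: W (go to 6, an L position)
3: W (go to 2, an L position)
1: W (go to 2, an L position)
Reading off the rows marked L gives the requested list; there are 2 such vertices.

2, 6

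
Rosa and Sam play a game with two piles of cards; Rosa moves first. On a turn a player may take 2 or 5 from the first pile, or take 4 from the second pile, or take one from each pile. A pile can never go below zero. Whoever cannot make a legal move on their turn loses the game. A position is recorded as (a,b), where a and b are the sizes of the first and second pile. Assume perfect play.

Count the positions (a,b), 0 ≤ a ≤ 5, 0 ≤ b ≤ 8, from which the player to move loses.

Label each position W (a win for the player to move) or L (a loss). A position with no legal move is L; any other position is W exactly when some move reaches an L, and L when every move reaches a W.
Every move lowers a or b (never raises either), so fill the grid row by row in increasing a, and left to right within a row: each cell's successors are then already labelled.
      b=0  b=1  b=2  b=3  b=4  b=5  b=6  b=7  b=8
a=0:    L    L    L    L    W    W    W    W    L
a=1:    L    W    W    W    W    L    L    L    L
a=2:    W    W    W    W    L    L    W    W    W
a=3:    W    L    L    L    L    W    W    W    W
a=4:    L    L    W    W    W    W    L    L    L
a=5:    W    W    W    W    W    L    L    W    W
Cells with no legal move (terminal, hence L): (0,0), (0,1), (0,2), (0,3), (1,0).
The remaining L cells, each justified by listing all of its moves:
(0,8): →(0,4)(W) only, which is W, so L
(1,5): →(1,1)(W), (0,4)(W) — all W, so L
(1,6): →(1,2)(W), (0,5)(W) — all W, so L
(1,7): →(1,3)(W), (0,6)(W) — all W, so L
(1,8): →(1,4)(W), (0,7)(W) — all W, so L
(2,4): →(0,4)(W), (2,0)(W), (1,3)(W) — all W, so L
(2,5): →(0,5)(W), (2,1)(W), (1,4)(W) — all W, so L
(3,1): →(1,1)(W), (2,0)(W) — all W, so L
(3,2): →(1,2)(W), (2,1)(W) — all W, so L
(3,3): →(1,3)(W), (2,2)(W) — all W, so L
(3,4): →(1,4)(W), (3,0)(W), (2,3)(W) — all W, so L
(4,0): →(2,0)(W) only, which is W, so L
(4,1): →(2,1)(W), (3,0)(W) — all W, so L
(4,6): →(2,6)(W), (4,2)(W), (3,5)(W) — all W, so L
(4,7): →(2,7)(W), (4,3)(W), (3,6)(W) — all W, so L
(4,8): →(2,8)(W), (4,4)(W), (3,7)(W) — all W, so L
(5,5): →(3,5)(W), (0,5)(W), (5,1)(W), (4,4)(W) — all W, so L
(5,6): →(3,6)(W), (0,6)(W), (5,2)(W), (4,5)(W) — all W, so L
Every other cell has at least one move into one of the L cells above, so it is W.
L cells per row: a=0: 5, a=1: 5, a=2: 2, a=3: 4, a=4: 5, a=5: 2; total 23.

23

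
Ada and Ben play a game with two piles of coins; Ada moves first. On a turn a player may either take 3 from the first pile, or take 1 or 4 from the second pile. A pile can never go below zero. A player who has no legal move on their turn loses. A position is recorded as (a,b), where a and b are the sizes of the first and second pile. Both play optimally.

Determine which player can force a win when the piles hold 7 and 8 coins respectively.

Ada wins.

Classify positions by backward induction: terminal positions (no move available) are L. From any other position, the mover wins iff some move reaches an L.
No move ever increases a pile, so every position that can arise here has a ≤ 7 and b ≤ 8; it is enough to label the cells with 0 ≤ a ≤ 7 and 0 ≤ b ≤ 8.
Every move lowers a or b (never raises either), so fill the grid row by row in increasing a, and left to right within a row: each cell's successors are then already labelled.
      b=0  b=1  b=2  b=3  b=4  b=5  b=6  b=7  b=8
a=0:    L    W    L    W    W    L    W    L    W
a=1:    L    W    L    W    W    L    W    L    W
a=2:    L    W    L    W    W    L    W    L    W
a=3:    W    L    W    L    W    W    L    W    L
a=4:    W    L    W    L    W    W    L    W    L
a=5:    W    L    W    L    W    W    L    W    L
a=6:    L    W    L    W    W    L    W    L    W
a=7:    L    W    L    W    W    L    W    L    W
Cells with no legal move (terminal, hence L): (0,0), (1,0), (2,0).
The remaining L cells, each justified by listing all of its moves:
(0,2): the only move is to (0,1)(W), a W ⇒ L
(0,5): moves to (0,4)(W), (0,1)(W); every one is W ⇒ L
(0,7): moves to (0,6)(W), (0,3)(W); every one is W ⇒ L
(1,2): the only move is to (1,1)(W), a W ⇒ L
(1,5): moves to (1,4)(W), (1,1)(W); every one is W ⇒ L
(1,7): moves to (1,6)(W), (1,3)(W); every one is W ⇒ L
(2,2): the only move is to (2,1)(W), a W ⇒ L
(2,5): moves to (2,4)(W), (2,1)(W); every one is W ⇒ L
(2,7): moves to (2,6)(W), (2,3)(W); every one is W ⇒ L
(3,1): moves to (0,1)(W), (3,0)(W); every one is W ⇒ L
(3,3): moves to (0,3)(W), (3,2)(W); every one is W ⇒ L
(3,6): moves to (0,6)(W), (3,5)(W), (3,2)(W); every one is W ⇒ L
(3,8): moves to (0,8)(W), (3,7)(W), (3,4)(W); every one is W ⇒ L
(4,1): moves to (1,1)(W), (4,0)(W); every one is W ⇒ L
(4,3): moves to (1,3)(W), (4,2)(W); every one is W ⇒ L
(4,6): moves to (1,6)(W), (4,5)(W), (4,2)(W); every one is W ⇒ L
(4,8): moves to (1,8)(W), (4,7)(W), (4,4)(W); every one is W ⇒ L
(5,1): moves to (2,1)(W), (5,0)(W); every one is W ⇒ L
(5,3): moves to (2,3)(W), (5,2)(W); every one is W ⇒ L
(5,6): moves to (2,6)(W), (5,5)(W), (5,2)(W); every one is W ⇒ L
(5,8): moves to (2,8)(W), (5,7)(W), (5,4)(W); every one is W ⇒ L
(6,0): the only move is to (3,0)(W), a W ⇒ L
(6,2): moves to (3,2)(W), (6,1)(W); every one is W ⇒ L
(6,5): moves to (3,5)(W), (6,4)(W), (6,1)(W); every one is W ⇒ L
(6,7): moves to (3,7)(W), (6,6)(W), (6,3)(W); every one is W ⇒ L
(7,0): the only move is to (4,0)(W), a W ⇒ L
(7,2): moves to (4,2)(W), (7,1)(W); every one is W ⇒ L
(7,5): moves to (4,5)(W), (7,4)(W), (7,1)(W); every one is W ⇒ L
(7,7): moves to (4,7)(W), (7,6)(W), (7,3)(W); every one is W ⇒ L
Every other cell has at least one move into one of the L cells above, so it is W.
From (7,8) Ada can move to (4,8), reaching an L position.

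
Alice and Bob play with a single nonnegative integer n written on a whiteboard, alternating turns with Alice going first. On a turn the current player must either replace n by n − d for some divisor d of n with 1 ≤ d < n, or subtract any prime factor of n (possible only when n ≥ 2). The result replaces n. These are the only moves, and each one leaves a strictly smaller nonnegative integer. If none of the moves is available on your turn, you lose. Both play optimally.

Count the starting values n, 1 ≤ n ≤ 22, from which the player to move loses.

Use the standard recursion: the mover loses at a terminal position; elsewhere, the mover wins exactly when some move hands the opponent an L position.
n=0: no move → L
n=1: no move → L
n=2: can move to 0, which is L ⇒ W
n=3: can move to 0, which is L ⇒ W
n=4: moves to 2(W), 3(W); every one is W ⇒ L
n=5: can move to 0, which is L ⇒ W
n=6: can move to 4, which is L ⇒ W
n=7: can move to 0, which is L ⇒ W
n=8: can move to 4, which is L ⇒ W
n=9: moves to 6(W), 8(W); every one is W ⇒ L
n=10: can move to 9, which is L ⇒ W
n=11: can move to 0, which is L ⇒ W
n=12: can move to 9, which is L ⇒ W
n=13: can move to 0, which is L ⇒ W
n=14: moves to 7(W), 12(W), 13(W); every one is W ⇒ L
n=15: can move to 14, which is L ⇒ W
n=16: can move to 14, which is L ⇒ W
n=17: can move to 0, which is L ⇒ W
n=18: can move to 9, which is L ⇒ W
n=19: can move to 0, which is L ⇒ W
n=20: moves to 10(W), 15(W), 16(W), 18(W), 19(W); every one is W ⇒ L
n=21: can move to 14, which is L ⇒ W
n=22: can move to 20, which is L ⇒ W
L entries with 1 ≤ n ≤ 22 (n=0 is outside the asked range and is not counted): n = 1, 4, 9, 14, 20; that makes 5.

5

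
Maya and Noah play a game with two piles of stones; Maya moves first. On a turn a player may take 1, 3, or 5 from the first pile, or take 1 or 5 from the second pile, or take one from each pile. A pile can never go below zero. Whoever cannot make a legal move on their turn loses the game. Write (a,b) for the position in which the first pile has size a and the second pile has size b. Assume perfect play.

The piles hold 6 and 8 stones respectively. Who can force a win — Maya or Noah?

Noah wins.

Positions with no move are L. A position that does have a move is losing for the player to move precisely when every available move leads to a winning position for the opponent. Fill in the labels:
No move ever increases a pile, so every position that can arise here has a ≤ 6 and b ≤ 8; it is enough to label the cells with 0 ≤ a ≤ 6 and 0 ≤ b ≤ 8.
Every move lowers a or b (never raises either), so fill the grid row by row in increasing a, and left to right within a row: each cell's successors are then already labelled.
      b=0  b=1  b=2  b=3  b=4  b=5  b=6  b=7  b=8
a=0:    L    W    L    W    L    W    L    W    L
a=1:    W    W    W    W    W    W    W    W    W
a=2:    L    W    L    W    L    W    L    W    L
a=3:    W    W    W    W    W    W    W    W    W
a=4:    L    W    L    W    L    W    L    W    L
a=5:    W    W    W    W    W    W    W    W    W
a=6:    L    W    L    W    L    W    L    W    L
Cells with no legal move (terminal, hence L): (0,0).
The remaining L cells, each justified by listing all of its moves:
(0,2): only reaches (0,1)(W), which is W → L
(0,4): only reaches (0,3)(W), which is W → L
(0,6): only reaches (0,5)(W), (0,1)(W), all W → L
(0,8): only reaches (0,7)(W), (0,3)(W), all W → L
(2,0): only reaches (1,0)(W), which is W → L
(2,2): only reaches (1,2)(W), (2,1)(W), (1,1)(W), all W → L
(2,4): only reaches (1,4)(W), (2,3)(W), (1,3)(W), all W → L
(2,6): only reaches (1,6)(W), (2,5)(W), (2,1)(W), (1,5)(W), all W → L
(2,8): only reaches (1,8)(W), (2,7)(W), (2,3)(W), (1,7)(W), all W → L
(4,0): only reaches (3,0)(W), (1,0)(W), all W → L
(4,2): only reaches (3,2)(W), (1,2)(W), (4,1)(W), (3,1)(W), all W → L
(4,4): only reaches (3,4)(W), (1,4)(W), (4,3)(W), (3,3)(W), all W → L
(4,6): only reaches (3,6)(W), (1,6)(W), (4,5)(W), (4,1)(W), (3,5)(W), all W → L
(4,8): only reaches (3,8)(W), (1,8)(W), (4,7)(W), (4,3)(W), (3,7)(W), all W → L
(6,0): only reaches (5,0)(W), (3,0)(W), (1,0)(W), all W → L
(6,2): only reaches (5,2)(W), (3,2)(W), (1,2)(W), (6,1)(W), (5,1)(W), all W → L
(6,4): only reaches (5,4)(W), (3,4)(W), (1,4)(W), (6,3)(W), (5,3)(W), all W → L
(6,6): only reaches (5,6)(W), (3,6)(W), (1,6)(W), (6,5)(W), (6,1)(W), (5,5)(W), all W → L
(6,8): only reaches (5,8)(W), (3,8)(W), (1,8)(W), (6,7)(W), (6,3)(W), (5,7)(W), all W → L
Every other cell has at least one move into one of the L cells above, so it is W.
Every move from (6,8) reaches a W position, so the mover loses.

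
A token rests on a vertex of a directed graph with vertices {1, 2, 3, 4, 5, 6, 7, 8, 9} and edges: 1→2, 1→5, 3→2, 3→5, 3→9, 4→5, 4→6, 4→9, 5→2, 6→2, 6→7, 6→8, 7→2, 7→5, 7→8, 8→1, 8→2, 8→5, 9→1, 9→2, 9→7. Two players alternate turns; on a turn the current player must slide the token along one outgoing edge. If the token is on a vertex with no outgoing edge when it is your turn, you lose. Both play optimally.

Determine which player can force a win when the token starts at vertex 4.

The second player wins.

Use the standard recursion: the mover loses at a terminal position; elsewhere, the mover wins exactly when some move hands the opponent an L position.
Every edge goes from a vertex to one that appears earlier in the order 2, 5, 1, 8, 7, 9, 6, 4, 3, so processing vertices in that order labels each vertex after all of its successors.
2: no outgoing edge → L
5: →2(L), so W
1: →2(L), so W
8: →2(L), so W
7: →2(L), so W
9: →2(L), so W
6: →2(L), so W
4: →6(W), 9(W), 5(W) — all W, so L
3: →2(L), so W
The starting position 4 is L: whatever the player to move does, the opponent receives a W position.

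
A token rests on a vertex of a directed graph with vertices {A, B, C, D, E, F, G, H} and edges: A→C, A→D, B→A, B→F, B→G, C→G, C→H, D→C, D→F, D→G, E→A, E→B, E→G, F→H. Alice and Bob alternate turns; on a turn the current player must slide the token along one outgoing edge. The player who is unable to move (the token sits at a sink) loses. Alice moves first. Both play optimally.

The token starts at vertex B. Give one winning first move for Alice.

Work bottom-up. With no move the player to move loses. Otherwise the position is W if at least one move leads to an L position for the opponent, and L if every move leads to a W.
Every edge goes from a vertex to one that appears earlier in the order H, G, C, F, D, A, B, E, so processing vertices in that order labels each vertex after all of its successors.
H: no outgoing edge → L
G: no outgoing edge → L
C: →G(L), so W
F: →H(L), so W
D: →G(L), so W
A: →D(W), C(W) — all W, so L
B: →A(L), so W
E: →A(L), so W
From B, the L positions reachable in one move are: A, G. Any move reaching one of these is winning.

Move to A.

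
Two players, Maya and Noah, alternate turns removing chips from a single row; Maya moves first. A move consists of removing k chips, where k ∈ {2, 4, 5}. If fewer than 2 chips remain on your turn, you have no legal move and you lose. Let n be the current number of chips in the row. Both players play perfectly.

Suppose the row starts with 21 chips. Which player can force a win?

Work bottom-up. With no move the player to move loses. Otherwise the position is W if at least one move leads to an L position for the opponent, and L if every move leads to a W.
n=0: no move → L
n=1: no move → L
n=2: can move to 0, which is L ⇒ W
n=3: can move to 1, which is L ⇒ W
n=4: can move to 0, which is L ⇒ W
n=5: can move to 1, which is L ⇒ W
n=6: can move to 1, which is L ⇒ W
n=7: moves to 5(W), 3(W), 2(W); every one is W ⇒ L
n=8: moves to 6(W), 4(W), 3(W); every one is W ⇒ L
n=9: can move to 7, which is L ⇒ W
n=10: can move to 8, which is L ⇒ W
n=11: can move to 7, which is L ⇒ W
n=12: can move to 8, which is L ⇒ W
n=13: can move to 8, which is L ⇒ W
n=14: moves to 12(W), 10(W), 9(W); every one is W ⇒ L
n=15: moves to 13(W), 11(W), 10(W); every one is W ⇒ L
n=16: can move to 14, which is L ⇒ W
n=17: can move to 15, which is L ⇒ W
n=18: can move to 14, which is L ⇒ W
n=19: can move to 15, which is L ⇒ W
n=20: can move to 15, which is L ⇒ W
n=21: moves to 19(W), 17(W), 16(W); every one is W ⇒ L
Every move from 21 reaches a W position, so the mover loses.

Noah wins.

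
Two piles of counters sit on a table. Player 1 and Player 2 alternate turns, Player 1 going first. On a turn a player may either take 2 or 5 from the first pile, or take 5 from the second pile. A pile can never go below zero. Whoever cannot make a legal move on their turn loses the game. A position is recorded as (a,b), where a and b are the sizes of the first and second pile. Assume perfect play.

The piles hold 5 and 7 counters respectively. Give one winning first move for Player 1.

Move to (3,7).

Work bottom-up. With no move the player to move loses. Otherwise the position is W if at least one move leads to an L position for the opponent, and L if every move leads to a W.
No move ever increases a pile, so every position that can arise here has a ≤ 5 and b ≤ 7; it is enough to label the cells with 0 ≤ a ≤ 5 and 0 ≤ b ≤ 7.
Every move lowers a or b (never raises either), so fill the grid row by row in increasing a, and left to right within a row: each cell's successors are then already labelled.
      b=0  b=1  b=2  b=3  b=4  b=5  b=6  b=7
a=0:    L    L    L    L    L    W    W    W
a=1:    L    L    L    L    L    W    W    W
a=2:    W    W    W    W    W    L    L    L
a=3:    W    W    W    W    W    L    L    L
a=4:    L    L    L    L    L    W    W    W
a=5:    W    W    W    W    W    W    W    W
Cells with no legal move (terminal, hence L): (0,0), (0,1), (0,2), (0,3), (0,4), (1,0), (1,1), (1,2), (1,3), (1,4).
The remaining L cells, each justified by listing all of its moves:
(2,5): moves to (0,5)(W), (2,0)(W); every one is W ⇒ L
(2,6): moves to (0,6)(W), (2,1)(W); every one is W ⇒ L
(2,7): moves to (0,7)(W), (2,2)(W); every one is W ⇒ L
(3,5): moves to (1,5)(W), (3,0)(W); every one is W ⇒ L
(3,6): moves to (1,6)(W), (3,1)(W); every one is W ⇒ L
(3,7): moves to (1,7)(W), (3,2)(W); every one is W ⇒ L
(4,0): the only move is to (2,0)(W), a W ⇒ L
(4,1): the only move is to (2,1)(W), a W ⇒ L
(4,2): the only move is to (2,2)(W), a W ⇒ L
(4,3): the only move is to (2,3)(W), a W ⇒ L
(4,4): the only move is to (2,4)(W), a W ⇒ L
Every other cell has at least one move into one of the L cells above, so it is W.
From (5,7), the L positions reachable in one move are: (3,7).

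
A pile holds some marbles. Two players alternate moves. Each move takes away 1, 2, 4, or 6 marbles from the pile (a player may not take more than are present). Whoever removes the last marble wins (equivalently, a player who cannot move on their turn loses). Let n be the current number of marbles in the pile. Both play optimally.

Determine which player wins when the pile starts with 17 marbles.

The first player wins.

Work bottom-up. With no move the player to move loses. Otherwise the position is W if at least one move leads to an L position for the opponent, and L if every move leads to a W.
n=0: no move → L
n=1: reaches L-position 0 → W
n=2: reaches L-position 0 → W
n=3: only reaches 2(W), 1(W), all W → L
n=4: reaches L-position 3 → W
n=5: reaches L-position 3 → W
n=6: reaches L-position 0 → W
n=7: reaches L-position 3 → W
n=8: only reaches 7(W), 6(W), 4(W), 2(W), all W → L
n=9: reaches L-position 8 → W
n=10: reaches L-position 8 → W
n=11: only reaches 10(W), 9(W), 7(W), 5(W), all W → L
n=12: reaches L-position 11 → W
n=13: reaches L-position 11 → W
n=14: reaches L-position 8 → W
n=15: reaches L-position 11 → W
n=16: only reaches 15(W), 14(W), 12(W), 10(W), all W → L
n=17: reaches L-position 16 → W
From 17 the player to move can remove 1, leaving 16, reaching an L position.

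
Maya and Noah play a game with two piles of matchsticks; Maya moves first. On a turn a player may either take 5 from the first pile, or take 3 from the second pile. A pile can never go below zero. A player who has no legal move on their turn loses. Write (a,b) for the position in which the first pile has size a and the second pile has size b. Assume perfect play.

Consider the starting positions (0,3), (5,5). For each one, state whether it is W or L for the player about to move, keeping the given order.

(0,3): W, (5,5): L

Build the W/L table. Terminal = L. A non-terminal position is W if it has a move to some L; otherwise it is L.
No move ever increases a pile, so every position that can arise here has a ≤ 5 and b ≤ 5; it is enough to label the cells with 0 ≤ a ≤ 5 and 0 ≤ b ≤ 5.
Every move lowers a or b (never raises either), so fill the grid row by row in increasing a, and left to right within a row: each cell's successors are then already labelled.
      b=0  b=1  b=2  b=3  b=4  b=5
a=0:    L    L    L    W    W    W
a=1:    L    L    L    W    W    W
a=2:    L    L    L    W    W    W
a=3:    L    L    L    W    W    W
a=4:    L    L    L    W    W    W
a=5:    W    W    W    L    L    L
Cells with no legal move (terminal, hence L): (0,0), (0,1), (0,2), (1,0), (1,1), (1,2), (2,0), (2,1), (2,2), (3,0), (3,1), (3,2), (4,0), (4,1), (4,2).
The remaining L cells, each justified by listing all of its moves:
(5,3): L (options (0,3)(W), (5,0)(W) are all W)
(5,4): L (options (0,4)(W), (5,1)(W) are all W)
(5,5): L (options (0,5)(W), (5,2)(W) are all W)
Every other cell has at least one move into one of the L cells above, so it is W.
(0,3): the move to (0,0) reaches an L cell, so W
(5,5): one of the L cells justified above, so L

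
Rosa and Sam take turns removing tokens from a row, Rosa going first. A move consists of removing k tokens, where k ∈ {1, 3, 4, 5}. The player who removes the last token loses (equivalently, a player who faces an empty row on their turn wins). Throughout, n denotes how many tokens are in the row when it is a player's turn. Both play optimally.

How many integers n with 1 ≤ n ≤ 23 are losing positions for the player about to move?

6

Use the standard recursion: the mover wins at a terminal position; elsewhere, the mover wins exactly when some move hands the opponent an L position.
n=0: no move; the opponent has just taken the last token and therefore loses → W
n=1: →0(W) only, which is W, so L
n=2: →1(L), so W
n=3: →2(W), 0(W) — all W, so L
n=4: →3(L), so W
n=5: →1(L), so W
n=6: →3(L), so W
n=7: →3(L), so W
n=8: →3(L), so W
n=9: →8(W), 6(W), 5(W), 4(W) — all W, so L
n=10: →9(L), so W
n=11: →10(W), 8(W), 7(W), 6(W) — all W, so L
n=12: →11(L), so W
n=13: →9(L), so W
n=14: →11(L), so W
n=15: →11(L), so W
n=16: →11(L), so W
n=17: →16(W), 14(W), 13(W), 12(W) — all W, so L
n=18: →17(L), so W
n=19: →18(W), 16(W), 15(W), 14(W) — all W, so L
n=20: →19(L), so W
n=21: →17(L), so W
n=22: →19(L), so W
n=23: →19(L), so W
L entries with 1 ≤ n ≤ 23 (the range starts at n=1): n = 1, 3, 9, 11, 17, 19; that makes 6.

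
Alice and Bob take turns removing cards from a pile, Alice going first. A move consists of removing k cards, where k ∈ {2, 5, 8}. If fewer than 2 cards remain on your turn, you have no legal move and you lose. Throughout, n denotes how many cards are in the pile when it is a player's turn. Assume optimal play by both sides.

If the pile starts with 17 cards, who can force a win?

Classify positions by backward induction: terminal positions (no move available) are L. From any other position, the mover wins iff some move reaches an L.
n=0: no move → L
n=1: no move → L
n=2: can move to 0, which is L ⇒ W
n=3: can move to 1, which is L ⇒ W
n=4: the only move is to 2(W), a W ⇒ L
n=5: can move to 0, which is L ⇒ W
n=6: can move to 4, which is L ⇒ W
n=7: moves to 5(W), 2(W); every one is W ⇒ L
n=8: can move to 0, which is L ⇒ W
n=9: can move to 7, which is L ⇒ W
n=10: moves to 8(W), 5(W), 2(W); every one is W ⇒ L
n=11: moves to 9(W), 6(W), 3(W); every one is W ⇒ L
n=12: can move to 10, which is L ⇒ W
n=13: can move to 11, which is L ⇒ W
n=14: moves to 12(W), 9(W), 6(W); every one is W ⇒ L
n=15: can move to 10, which is L ⇒ W
n=16: can move to 14, which is L ⇒ W
n=17: moves to 15(W), 12(W), 9(W); every one is W ⇒ L
The starting position 17 is L: whatever Alice does, the opponent receives a W position.

Bob wins.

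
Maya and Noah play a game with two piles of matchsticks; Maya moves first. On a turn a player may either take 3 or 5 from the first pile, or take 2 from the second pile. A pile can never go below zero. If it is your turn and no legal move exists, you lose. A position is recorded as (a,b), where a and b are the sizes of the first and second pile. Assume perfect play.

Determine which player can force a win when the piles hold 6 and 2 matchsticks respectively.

Classify positions by backward induction: terminal positions (no move available) are L. From any other position, the mover wins iff some move reaches an L.
No move ever increases a pile, so every position that can arise here has a ≤ 6 and b ≤ 2; it is enough to label the cells with 0 ≤ a ≤ 6 and 0 ≤ b ≤ 2.
Every move lowers a or b (never raises either), so fill the grid row by row in increasing a, and left to right within a row: each cell's successors are then already labelled.
      b=0  b=1  b=2
a=0:    L    L    W
a=1:    L    L    W
a=2:    L    L    W
a=3:    W    W    L
a=4:    W    W    L
a=5:    W    W    L
a=6:    W    W    W
Cells with no legal move (terminal, hence L): (0,0), (0,1), (1,0), (1,1), (2,0), (2,1).
The remaining L cells, each justified by listing all of its moves:
(3,2): L (options (0,2)(W), (3,0)(W) are all W)
(4,2): L (options (1,2)(W), (4,0)(W) are all W)
(5,2): L (options (2,2)(W), (0,2)(W), (5,0)(W) are all W)
Every other cell has at least one move into one of the L cells above, so it is W.
From (6,2) Maya can move to (3,2), reaching an L position.

Maya wins.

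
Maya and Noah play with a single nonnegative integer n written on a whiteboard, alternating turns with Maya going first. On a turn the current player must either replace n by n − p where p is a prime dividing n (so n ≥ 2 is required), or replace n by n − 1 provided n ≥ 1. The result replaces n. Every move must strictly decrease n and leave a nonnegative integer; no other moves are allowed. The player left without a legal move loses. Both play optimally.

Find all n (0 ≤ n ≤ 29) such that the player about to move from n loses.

Positions with no move are L. A position that does have a move is losing for the player to move precisely when every available move leads to a winning position for the opponent. Fill in the labels:
n=0: no move → L
n=1: W (go to 0, an L position)
n=2: W (go to 0, an L position)
n=3: W (go to 0, an L position)
n=4: L (options 2(W), 3(W) are all W)
n=5: W (go to 0, an L position)
n=6: W (go to 4, an L position)
n=7: W (go to 0, an L position)
n=8: L (options 6(W), 7(W) are all W)
n=9: W (go to 8, an L position)
n=10: W (go to 8, an L position)
n=11: W (go to 0, an L position)
n=12: L (options 9(W), 10(W), 11(W) are all W)
n=13: W (go to 0, an L position)
n=14: W (go to 12, an L position)
n=15: W (go to 12, an L position)
n=16: L (options 14(W), 15(W) are all W)
n=17: W (go to 0, an L position)
n=18: W (go to 16, an L position)
n=19: W (go to 0, an L position)
n=20: L (options 15(W), 18(W), 19(W) are all W)
n=21: W (go to 20, an L position)
n=22: W (go to 20, an L position)
n=23: W (go to 0, an L position)
n=24: L (options 21(W), 22(W), 23(W) are all W)
n=25: W (go to 20, an L position)
n=26: W (go to 24, an L position)
n=27: W (go to 24, an L position)
n=28: L (options 21(W), 26(W), 27(W) are all W)
n=29: W (go to 0, an L position)
The losing starting values of n are exactly the entries labelled L in this table (8 of them).

0, 4, 8, 12, 16, 20, 24, 28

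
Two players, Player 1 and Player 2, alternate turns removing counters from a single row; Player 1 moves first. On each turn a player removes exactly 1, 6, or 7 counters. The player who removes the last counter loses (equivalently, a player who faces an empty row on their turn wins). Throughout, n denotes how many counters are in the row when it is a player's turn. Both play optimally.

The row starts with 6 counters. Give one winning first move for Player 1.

Positions with no move are W. A position that does have a move is losing for the player to move precisely when every available move leads to a winning position for the opponent. Fill in the labels:
n=0: no move; the opponent has just taken the last counter and therefore loses → W
n=1: only reaches 0(W), which is W → L
n=2: reaches L-position 1 → W
n=3: only reaches 2(W), which is W → L
n=4: reaches L-position 3 → W
n=5: only reaches 4(W), which is W → L
n=6: reaches L-position 5 → W
From 6, the L positions reachable in one move are: 5.

Remove 1, leaving 5.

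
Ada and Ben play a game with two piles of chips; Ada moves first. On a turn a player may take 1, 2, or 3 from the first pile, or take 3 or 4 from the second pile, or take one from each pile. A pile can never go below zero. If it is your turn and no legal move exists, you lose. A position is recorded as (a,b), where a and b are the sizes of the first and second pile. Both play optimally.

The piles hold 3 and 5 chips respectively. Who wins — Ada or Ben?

Classify positions by backward induction: terminal positions (no move available) are L. From any other position, the mover wins iff some move reaches an L.
No move ever increases a pile, so every position that can arise here has a ≤ 3 and b ≤ 5; it is enough to label the cells with 0 ≤ a ≤ 3 and 0 ≤ b ≤ 5.
Every move lowers a or b (never raises either), so fill the grid row by row in increasing a, and left to right within a row: each cell's successors are then already labelled.
      b=0  b=1  b=2  b=3  b=4  b=5
a=0:    L    L    L    W    W    W
a=1:    W    W    W    W    L    L
a=2:    W    W    W    L    W    W
a=3:    W    W    W    W    W    W
Cells with no legal move (terminal, hence L): (0,0), (0,1), (0,2).
The remaining L cells, each justified by listing all of its moves:
(1,4): only reaches (0,4)(W), (1,1)(W), (1,0)(W), (0,3)(W), all W → L
(1,5): only reaches (0,5)(W), (1,2)(W), (1,1)(W), (0,4)(W), all W → L
(2,3): only reaches (1,3)(W), (0,3)(W), (2,0)(W), (1,2)(W), all W → L
Every other cell has at least one move into one of the L cells above, so it is W.
The starting position (3,5) is W: Ada should move to (1,5), handing over an L position.

Ada wins.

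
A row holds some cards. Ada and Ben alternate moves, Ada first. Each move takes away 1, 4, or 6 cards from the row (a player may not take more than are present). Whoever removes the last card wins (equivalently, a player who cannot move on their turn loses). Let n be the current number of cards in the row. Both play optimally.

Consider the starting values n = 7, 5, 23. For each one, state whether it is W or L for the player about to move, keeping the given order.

7: L, 5: L, 23: W

Compute win/loss labels from the base case upward. A position with no move is L. Any other position is W if it can reach an L in one move, else L.
n=0: no move → L
n=1: →0(L), so W
n=2: →1(W) only, which is W, so L
n=3: →2(L), so W
n=4: →0(L), so W
n=5: →4(W), 1(W) — all W, so L
n=6: →5(L), so W
n=7: →6(W), 3(W), 1(W) — all W, so L
n=8: →7(L), so W
n=9: →5(L), so W
n=10: →9(W), 6(W), 4(W) — all W, so L
n=11: →10(L), so W
n=12: →11(W), 8(W), 6(W) — all W, so L
n=13: →12(L), so W
n=14: →10(L), so W
n=15: →14(W), 11(W), 9(W) — all W, so L
n=16: →15(L), so W
n=17: →16(W), 13(W), 11(W) — all W, so L
n=18: →17(L), so W
n=19: →15(L), so W
n=20: →19(W), 16(W), 14(W) — all W, so L
n=21: →20(L), so W
n=22: →21(W), 18(W), 16(W) — all W, so L
n=23: →22(L), so W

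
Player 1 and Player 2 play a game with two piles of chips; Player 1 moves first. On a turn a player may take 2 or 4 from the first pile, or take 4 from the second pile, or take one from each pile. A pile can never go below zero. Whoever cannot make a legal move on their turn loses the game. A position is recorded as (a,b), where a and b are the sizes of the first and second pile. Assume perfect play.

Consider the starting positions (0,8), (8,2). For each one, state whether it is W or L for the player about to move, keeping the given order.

(0,8): L, (8,2): W

Build the W/L table. Terminal = L. A non-terminal position is W if it has a move to some L; otherwise it is L.
No move ever increases a pile, so every position that can arise here has a ≤ 8 and b ≤ 8; it is enough to label the cells with 0 ≤ a ≤ 8 and 0 ≤ b ≤ 8.
Every move lowers a or b (never raises either), so fill the grid row by row in increasing a, and left to right within a row: each cell's successors are then already labelled.
      b=0  b=1  b=2  b=3  b=4  b=5  b=6  b=7  b=8
a=0:    L    L    L    L    W    W    W    W    L
a=1:    L    W    W    W    W    L    L    L    L
a=2:    W    W    W    W    L    L    W    W    W
a=3:    W    L    L    L    L    W    W    W    W
a=4:    W    W    W    W    W    W    L    L    W
a=5:    W    W    W    W    W    W    W    W    W
a=6:    L    L    L    L    W    W    W    W    L
a=7:    L    W    W    W    W    L    L    L    L
a=8:    W    W    W    W    L    L    W    W    W
Cells with no legal move (terminal, hence L): (0,0), (0,1), (0,2), (0,3), (1,0).
The remaining L cells, each justified by listing all of its moves:
(0,8): →(0,4)(W) only, which is W, so L
(1,5): →(1,1)(W), (0,4)(W) — all W, so L
(1,6): →(1,2)(W), (0,5)(W) — all W, so L
(1,7): →(1,3)(W), (0,6)(W) — all W, so L
(1,8): →(1,4)(W), (0,7)(W) — all W, so L
(2,4): →(0,4)(W), (2,0)(W), (1,3)(W) — all W, so L
(2,5): →(0,5)(W), (2,1)(W), (1,4)(W) — all W, so L
(3,1): →(1,1)(W), (2,0)(W) — all W, so L
(3,2): →(1,2)(W), (2,1)(W) — all W, so L
(3,3): →(1,3)(W), (2,2)(W) — all W, so L
(3,4): →(1,4)(W), (3,0)(W), (2,3)(W) — all W, so L
(4,6): →(2,6)(W), (0,6)(W), (4,2)(W), (3,5)(W) — all W, so L
(4,7): →(2,7)(W), (0,7)(W), (4,3)(W), (3,6)(W) — all W, so L
(6,0): →(4,0)(W), (2,0)(W) — all W, so L
(6,1): →(4,1)(W), (2,1)(W), (5,0)(W) — all W, so L
(6,2): →(4,2)(W), (2,2)(W), (5,1)(W) — all W, so L
(6,3): →(4,3)(W), (2,3)(W), (5,2)(W) — all W, so L
(6,8): →(4,8)(W), (2,8)(W), (6,4)(W), (5,7)(W) — all W, so L
(7,0): →(5,0)(W), (3,0)(W) — all W, so L
(7,5): →(5,5)(W), (3,5)(W), (7,1)(W), (6,4)(W) — all W, so L
(7,6): →(5,6)(W), (3,6)(W), (7,2)(W), (6,5)(W) — all W, so L
(7,7): →(5,7)(W), (3,7)(W), (7,3)(W), (6,6)(W) — all W, so L
(7,8): →(5,8)(W), (3,8)(W), (7,4)(W), (6,7)(W) — all W, so L
(8,4): →(6,4)(W), (4,4)(W), (8,0)(W), (7,3)(W) — all W, so L
(8,5): →(6,5)(W), (4,5)(W), (8,1)(W), (7,4)(W) — all W, so L
Every other cell has at least one move into one of the L cells above, so it is W.
(0,8): one of the L cells justified above, so L
(8,2): the move to (6,2) reaches an L cell, so W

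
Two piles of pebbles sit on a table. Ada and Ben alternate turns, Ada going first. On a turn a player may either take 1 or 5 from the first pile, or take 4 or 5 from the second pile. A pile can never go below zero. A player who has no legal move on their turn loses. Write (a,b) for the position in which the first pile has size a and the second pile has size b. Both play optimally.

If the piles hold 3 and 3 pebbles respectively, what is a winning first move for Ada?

Move to (2,3).

Use the standard recursion: the mover loses at a terminal position; elsewhere, the mover wins exactly when some move hands the opponent an L position.
No move ever increases a pile, so every position that can arise here has a ≤ 3 and b ≤ 3; it is enough to label the cells with 0 ≤ a ≤ 3 and 0 ≤ b ≤ 3.
Every move lowers a or b (never raises either), so fill the grid row by row in increasing a, and left to right within a row: each cell's successors are then already labelled.
      b=0  b=1  b=2  b=3
a=0:    L    L    L    L
a=1:    W    W    W    W
a=2:    L    L    L    L
a=3:    W    W    W    W
Cells with no legal move (terminal, hence L): (0,0), (0,1), (0,2), (0,3).
The remaining L cells, each justified by listing all of its moves:
(2,0): L (sole option (1,0)(W) is W)
(2,1): L (sole option (1,1)(W) is W)
(2,2): L (sole option (1,2)(W) is W)
(2,3): L (sole option (1,3)(W) is W)
Every other cell has at least one move into one of the L cells above, so it is W.
From (3,3), the L positions reachable in one move are: (2,3).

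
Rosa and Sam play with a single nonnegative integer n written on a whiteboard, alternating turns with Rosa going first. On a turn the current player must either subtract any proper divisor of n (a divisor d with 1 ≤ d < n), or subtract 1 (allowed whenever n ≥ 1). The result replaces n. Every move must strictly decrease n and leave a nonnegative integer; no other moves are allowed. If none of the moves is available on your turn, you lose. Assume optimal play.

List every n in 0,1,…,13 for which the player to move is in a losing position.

Build the W/L table. Terminal = L. A non-terminal position is W if it has a move to some L; otherwise it is L.
n=0: no move → L
n=1: W (go to 0, an L position)
n=2: L (sole option 1(W) is W)
n=3: W (go to 2, an L position)
n=4: W (go to 2, an L position)
n=5: L (sole option 4(W) is W)
n=6: W (go to 5, an L position)
n=7: L (sole option 6(W) is W)
n=8: W (go to 7, an L position)
n=9: L (options 6(W), 8(W) are all W)
n=10: W (go to 5, an L position)
n=11: L (sole option 10(W) is W)
n=12: W (go to 9, an L position)
n=13: L (sole option 12(W) is W)
The losing starting values of n are exactly the entries labelled L in this table (7 of them).

0, 2, 5, 7, 9, 11, 13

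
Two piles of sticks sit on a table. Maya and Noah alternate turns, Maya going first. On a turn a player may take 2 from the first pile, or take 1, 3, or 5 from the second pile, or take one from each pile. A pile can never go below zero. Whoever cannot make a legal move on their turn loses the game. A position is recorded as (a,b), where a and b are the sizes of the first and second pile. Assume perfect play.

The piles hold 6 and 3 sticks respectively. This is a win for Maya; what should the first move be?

Move to (6,2).

Build the W/L table. Terminal = L. A non-terminal position is W if it has a move to some L; otherwise it is L.
No move ever increases a pile, so every position that can arise here has a ≤ 6 and b ≤ 3; it is enough to label the cells with 0 ≤ a ≤ 6 and 0 ≤ b ≤ 3.
Every move lowers a or b (never raises either), so fill the grid row by row in increasing a, and left to right within a row: each cell's successors are then already labelled.
      b=0  b=1  b=2  b=3
a=0:    L    W    L    W
a=1:    L    W    L    W
a=2:    W    W    W    W
a=3:    W    L    W    L
a=4:    L    W    W    W
a=5:    L    W    L    W
a=6:    W    W    L    W
Cells with no legal move (terminal, hence L): (0,0), (1,0).
The remaining L cells, each justified by listing all of its moves:
(0,2): the only move is to (0,1)(W), a W ⇒ L
(1,2): moves to (1,1)(W), (0,1)(W); every one is W ⇒ L
(3,1): moves to (1,1)(W), (3,0)(W), (2,0)(W); every one is W ⇒ L
(3,3): moves to (1,3)(W), (3,2)(W), (3,0)(W), (2,2)(W); every one is W ⇒ L
(4,0): the only move is to (2,0)(W), a W ⇒ L
(5,0): the only move is to (3,0)(W), a W ⇒ L
(5,2): moves to (3,2)(W), (5,1)(W), (4,1)(W); every one is W ⇒ L
(6,2): moves to (4,2)(W), (6,1)(W), (5,1)(W); every one is W ⇒ L
Every other cell has at least one move into one of the L cells above, so it is W.
From (6,3), the L positions reachable in one move are: (6,2), (5,2). Any move reaching one of these is winning.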